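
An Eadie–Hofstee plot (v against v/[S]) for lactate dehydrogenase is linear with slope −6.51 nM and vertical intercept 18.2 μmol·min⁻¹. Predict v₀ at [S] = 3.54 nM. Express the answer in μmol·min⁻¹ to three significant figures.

In the Eadie–Hofstee form v = Vmax − Km·(v/[S]), the slope is −Km and the intercept is Vmax, so Km = 6.51 nM and Vmax = 18.2 μmol·min⁻¹.
v = 18.2 × 3.54/(6.51 + 3.54) = 6.41 μmol·min⁻¹.

6.41 μmol·min⁻¹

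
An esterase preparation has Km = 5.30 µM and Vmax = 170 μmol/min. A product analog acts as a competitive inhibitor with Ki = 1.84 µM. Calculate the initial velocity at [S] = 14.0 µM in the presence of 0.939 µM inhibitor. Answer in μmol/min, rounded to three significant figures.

108 μmol/min

α = 1 + [I]/Ki = 1 + 0.939/1.84 = 1.510.
For a competitive inhibitor, Vmax is unchanged and the apparent Km becomes α·Km: Km,app = 8.00 µM, Vmax,app = 170 μmol/min.
v = Vmax,app·[S]/(Km,app + [S]) = 170 × 14.0/(8.00 + 14.0) = 108 μmol/min.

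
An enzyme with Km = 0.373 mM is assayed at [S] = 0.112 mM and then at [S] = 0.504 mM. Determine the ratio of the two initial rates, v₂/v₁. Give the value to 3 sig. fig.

Since Vmax cancels, v₂/v₁ = [S]₂(Km+[S]₁) / [S]₁(Km+[S]₂).
= 0.504×(0.373+0.112) / (0.112×(0.373+0.504)) = 0.2444/0.09822 = 2.49.

2.49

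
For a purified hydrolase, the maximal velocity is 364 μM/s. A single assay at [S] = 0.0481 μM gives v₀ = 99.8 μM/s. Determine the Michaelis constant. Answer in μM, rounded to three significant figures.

0.127 μM

From v = Vmax[S]/(Km+[S]), Km = [S](Vmax − v)/v.
Km = 0.0481 × (364 − 99.8) / 99.8 = 12.71/99.8 = 0.127 μM.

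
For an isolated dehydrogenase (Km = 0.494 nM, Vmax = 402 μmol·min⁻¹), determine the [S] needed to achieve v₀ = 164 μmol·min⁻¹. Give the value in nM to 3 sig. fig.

0.340 nM

Rearranging v = Vmax[S]/(Km+[S]) gives [S] = Km·v/(Vmax − v).
[S] = 0.494 × 164 / (402 − 164) = 81.02/238.0 = 0.340 nM.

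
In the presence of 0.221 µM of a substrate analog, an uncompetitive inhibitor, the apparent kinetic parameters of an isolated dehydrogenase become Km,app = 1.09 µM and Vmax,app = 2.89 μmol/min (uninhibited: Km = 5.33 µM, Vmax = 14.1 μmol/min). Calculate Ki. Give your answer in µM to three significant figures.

0.0570 µM

Uncompetitive: Vmax,app = Vmax/α (and Km,app = Km/α) with α = 1 + [I]/Ki.
α = Vmax/Vmax,app = 14.1/2.89 = 4.879.
Since α = 1 + [I]/Ki, [I]/Ki = 4.879 − 1 = 3.879 and Ki = 0.221/3.879 = 0.0570 µM.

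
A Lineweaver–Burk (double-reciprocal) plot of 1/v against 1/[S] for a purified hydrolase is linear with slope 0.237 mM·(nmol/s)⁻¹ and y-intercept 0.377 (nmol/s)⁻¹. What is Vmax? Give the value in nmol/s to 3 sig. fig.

The y-intercept of a Lineweaver–Burk plot equals 1/Vmax, so Vmax = 1/0.377 = 2.65 nmol/s.

2.65 nmol/s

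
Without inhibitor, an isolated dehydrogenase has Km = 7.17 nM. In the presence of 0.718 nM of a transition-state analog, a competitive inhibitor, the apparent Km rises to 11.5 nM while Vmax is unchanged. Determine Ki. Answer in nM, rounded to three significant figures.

1.19 nM

Competitive: Km,app = α·Km with α = 1 + [I]/Ki.
α = Km,app/Km = 11.5/7.17 = 1.604.
Ki = [I]/(α − 1) = 0.718/0.6039 = 1.19 nM.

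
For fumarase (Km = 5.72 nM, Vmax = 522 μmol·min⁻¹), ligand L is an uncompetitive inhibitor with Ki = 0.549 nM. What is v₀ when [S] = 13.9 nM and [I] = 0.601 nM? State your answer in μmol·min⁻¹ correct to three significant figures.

208 μmol·min⁻¹

With α = 1 + [I]/Ki = 1 + 0.601/0.549 = 2.095, the uncompetitive rate law is v = (Vmax/α)·[S] / (Km/α + [S]).
v = (522/2.095)×13.9 / (5.72/2.095 + 13.9) = 3464/16.63 = 208 μmol·min⁻¹.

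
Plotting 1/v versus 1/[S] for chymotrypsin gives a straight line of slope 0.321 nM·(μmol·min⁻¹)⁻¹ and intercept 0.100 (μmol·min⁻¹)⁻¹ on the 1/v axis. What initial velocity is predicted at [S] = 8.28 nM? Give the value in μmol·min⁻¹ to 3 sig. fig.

The y-intercept is 1/Vmax, so Vmax = 1/0.100 = 10.0 μmol·min⁻¹.
The slope is Km/Vmax, so Km = 0.321 × 10.0 = 3.21 nM.
Then v = 10.0 × 8.28/(3.21 + 8.28) = 7.21 μmol·min⁻¹.

7.21 μmol·min⁻¹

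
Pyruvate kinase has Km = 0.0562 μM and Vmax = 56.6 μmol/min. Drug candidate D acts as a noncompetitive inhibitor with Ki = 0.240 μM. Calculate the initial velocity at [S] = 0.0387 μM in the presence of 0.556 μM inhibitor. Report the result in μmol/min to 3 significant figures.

α = 1 + [I]/Ki = 1 + 0.556/0.240 = 3.317.
For a noncompetitive inhibitor, Vmax is reduced to Vmax/α while Km is unchanged: Km,app = 0.0562 μM, Vmax,app = 17.1 μmol/min.
v = Vmax,app·[S]/(Km,app + [S]) = 17.1 × 0.0387/(0.0562 + 0.0387) = 6.96 μmol/min.

6.96 μmol/min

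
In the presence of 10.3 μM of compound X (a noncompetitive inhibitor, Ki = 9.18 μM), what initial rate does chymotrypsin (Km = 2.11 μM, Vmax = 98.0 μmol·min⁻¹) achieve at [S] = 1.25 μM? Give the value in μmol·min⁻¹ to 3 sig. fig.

17.2 μmol·min⁻¹

With α = 1 + [I]/Ki = 1 + 10.3/9.18 = 2.122, the noncompetitive rate law is v = (Vmax/α)·[S] / (Km + [S]).
v = (98.0/2.122)×1.25 / (2.11 + 1.25) = 57.73/3.360 = 17.2 μmol·min⁻¹.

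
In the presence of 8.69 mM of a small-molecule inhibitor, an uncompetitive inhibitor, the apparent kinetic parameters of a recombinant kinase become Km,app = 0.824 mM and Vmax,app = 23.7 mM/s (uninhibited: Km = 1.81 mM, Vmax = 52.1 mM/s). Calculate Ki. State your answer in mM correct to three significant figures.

7.25 mM

Uncompetitive: Vmax,app = Vmax/α (and Km,app = Km/α) with α = 1 + [I]/Ki.
α = Vmax/Vmax,app = 52.1/23.7 = 2.198.
Ki = [I]/(α − 1) = 8.69/1.198 = 7.25 mM.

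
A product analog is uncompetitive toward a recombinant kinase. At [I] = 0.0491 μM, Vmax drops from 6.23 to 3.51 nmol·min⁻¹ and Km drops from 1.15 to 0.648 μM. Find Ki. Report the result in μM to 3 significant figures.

0.0634 μM

Uncompetitive: Vmax,app = Vmax/α (and Km,app = Km/α) with α = 1 + [I]/Ki.
α = Vmax/Vmax,app = 6.23/3.51 = 1.775.
Ki = [I]/(α − 1) = 0.0491/0.7749 = 0.0634 μM.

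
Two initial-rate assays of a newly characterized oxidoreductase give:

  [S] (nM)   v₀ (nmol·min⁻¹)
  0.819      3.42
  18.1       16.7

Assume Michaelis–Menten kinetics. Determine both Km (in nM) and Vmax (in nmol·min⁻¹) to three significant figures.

From v = Vmax[S]/(Km+[S]), each point gives Vmax = v(Km+[S])/[S].
Equating: 3.42(Km+0.819)/0.819 = 16.7(Km+18.1)/18.1.
4.176·Km + 3.42 = 0.9227·Km + 16.7, so (4.176 − 0.9227)·Km = 16.7 − 3.42.
Km = 13.28/3.253 = 4.08 nM; then Vmax = 3.42(4.08+0.819)/0.819 = 20.5 nmol·min⁻¹.

Km = 4.08 nM; Vmax = 20.5 nmol·min⁻¹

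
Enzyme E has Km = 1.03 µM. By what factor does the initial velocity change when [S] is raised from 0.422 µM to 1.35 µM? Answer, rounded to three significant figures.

Since Vmax cancels, v₂/v₁ = [S]₂(Km+[S]₁) / [S]₁(Km+[S]₂).
= 1.35×(1.03+0.422) / (0.422×(1.03+1.35)) = 1.960/1.004 = 1.95.

1.95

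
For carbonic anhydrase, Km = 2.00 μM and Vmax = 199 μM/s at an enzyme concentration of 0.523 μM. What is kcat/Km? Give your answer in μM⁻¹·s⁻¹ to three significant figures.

kcat = Vmax/[E]total = 199/0.523 = 380 s⁻¹.
kcat/Km = 380/2.00 = 190 μM⁻¹·s⁻¹.

190 μM⁻¹·s⁻¹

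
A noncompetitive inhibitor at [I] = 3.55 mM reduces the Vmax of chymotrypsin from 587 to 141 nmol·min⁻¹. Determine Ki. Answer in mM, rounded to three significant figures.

1.12 mM

Noncompetitive: Vmax,app = Vmax/α with α = 1 + [I]/Ki.
α = Vmax/Vmax,app = 587/141 = 4.163.
Since α = 1 + [I]/Ki, [I]/Ki = 4.163 − 1 = 3.163 and Ki = 3.55/3.163 = 1.12 mM.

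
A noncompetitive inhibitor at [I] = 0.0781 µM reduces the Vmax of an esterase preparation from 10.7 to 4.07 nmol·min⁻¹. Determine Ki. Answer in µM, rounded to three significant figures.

Noncompetitive: Vmax,app = Vmax/α with α = 1 + [I]/Ki.
α = Vmax/Vmax,app = 10.7/4.07 = 2.629.
Ki = [I]/(α − 1) = 0.0781/1.629 = 0.0479 µM.

0.0479 µM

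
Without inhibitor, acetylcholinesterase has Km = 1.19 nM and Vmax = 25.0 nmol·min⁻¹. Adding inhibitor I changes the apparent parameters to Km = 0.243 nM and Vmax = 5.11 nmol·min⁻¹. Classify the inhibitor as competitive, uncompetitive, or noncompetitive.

uncompetitive

Both Km and Vmax decrease by the same factor (~4.89-fold) — characteristic of uncompetitive inhibition.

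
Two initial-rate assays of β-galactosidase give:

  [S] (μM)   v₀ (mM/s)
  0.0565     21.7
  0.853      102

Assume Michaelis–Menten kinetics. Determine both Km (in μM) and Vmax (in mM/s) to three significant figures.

Km = 0.304 μM; Vmax = 138 mM/s

In reciprocal form, 1/v = (Km/Vmax)·(1/[S]) + 1/Vmax. The two points give (1/[S], 1/v) = (17.70, 0.04608) and (1.172, 0.009804).
Slope = (0.04608 − 0.009804)/(17.70 − 1.172) = 0.002195; intercept = 0.04608 − 0.002195×17.70 = 0.007230.
Vmax = 1/intercept = 138 mM/s; Km = slope × Vmax = 0.002195 × 138 = 0.304 μM.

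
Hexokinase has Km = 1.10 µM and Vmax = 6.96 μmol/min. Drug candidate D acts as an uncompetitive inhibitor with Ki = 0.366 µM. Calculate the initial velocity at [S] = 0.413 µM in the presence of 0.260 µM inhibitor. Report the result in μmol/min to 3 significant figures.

With α = 1 + [I]/Ki = 1 + 0.260/0.366 = 1.710, the uncompetitive rate law is v = (Vmax/α)·[S] / (Km/α + [S]).
v = (6.96/1.710)×0.413 / (1.10/1.710 + 0.413) = 1.681/1.056 = 1.59 μmol/min.

1.59 μmol/min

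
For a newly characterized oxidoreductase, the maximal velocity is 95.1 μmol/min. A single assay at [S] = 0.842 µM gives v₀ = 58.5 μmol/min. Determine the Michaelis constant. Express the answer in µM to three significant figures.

0.527 µM

v/Vmax = 58.5/95.1 = 0.6151 = [S]/(Km+[S]).
So Km + [S] = [S]/0.6151 = 1.369 µM, giving Km = 1.369 − 0.842 = 0.527 µM.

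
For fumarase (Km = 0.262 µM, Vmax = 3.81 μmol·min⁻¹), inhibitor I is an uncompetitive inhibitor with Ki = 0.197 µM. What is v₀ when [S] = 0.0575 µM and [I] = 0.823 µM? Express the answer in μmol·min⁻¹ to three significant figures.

0.391 μmol·min⁻¹

With α = 1 + [I]/Ki = 1 + 0.823/0.197 = 5.178, the uncompetitive rate law is v = (Vmax/α)·[S] / (Km/α + [S]).
v = (3.81/5.178)×0.0575 / (0.262/5.178 + 0.0575) = 0.04231/0.1081 = 0.391 μmol·min⁻¹.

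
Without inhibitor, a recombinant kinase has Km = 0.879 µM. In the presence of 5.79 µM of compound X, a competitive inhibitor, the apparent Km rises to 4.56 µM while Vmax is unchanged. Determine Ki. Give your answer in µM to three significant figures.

Competitive: Km,app = α·Km with α = 1 + [I]/Ki.
α = Km,app/Km = 4.56/0.879 = 5.188.
Since α = 1 + [I]/Ki, [I]/Ki = 5.188 − 1 = 4.188 and Ki = 5.79/4.188 = 1.38 µM.

1.38 µM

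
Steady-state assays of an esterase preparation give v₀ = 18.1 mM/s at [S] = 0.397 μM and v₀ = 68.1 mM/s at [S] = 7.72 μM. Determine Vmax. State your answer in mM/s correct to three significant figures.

From v = Vmax[S]/(Km+[S]), each point gives Vmax = v(Km+[S])/[S].
Equating: 18.1(Km+0.397)/0.397 = 68.1(Km+7.72)/7.72.
45.59·Km + 18.1 = 8.821·Km + 68.1, so (45.59 − 8.821)·Km = 68.1 − 18.1.
Km = 50.00/36.77 = 1.36 μM; then Vmax = 18.1(1.36+0.397)/0.397 = 80.1 mM/s.

80.1 mM/s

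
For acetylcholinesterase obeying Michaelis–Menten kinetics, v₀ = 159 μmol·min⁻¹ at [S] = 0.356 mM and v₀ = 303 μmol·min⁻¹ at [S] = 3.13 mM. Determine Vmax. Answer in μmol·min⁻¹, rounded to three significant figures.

343 μmol·min⁻¹

In reciprocal form, 1/v = (Km/Vmax)·(1/[S]) + 1/Vmax. The two points give (1/[S], 1/v) = (2.809, 0.006289) and (0.3195, 0.003300).
Slope = (0.006289 − 0.003300)/(2.809 − 0.3195) = 0.001201; intercept = 0.006289 − 0.001201×2.809 = 0.002917.
Vmax = 1/intercept = 343 μmol·min⁻¹; Km = slope × Vmax = 0.001201 × 343 = 0.412 mM.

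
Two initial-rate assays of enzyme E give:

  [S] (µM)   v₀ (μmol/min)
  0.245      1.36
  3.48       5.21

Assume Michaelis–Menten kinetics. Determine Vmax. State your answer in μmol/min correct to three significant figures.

6.63 μmol/min

In reciprocal form, 1/v = (Km/Vmax)·(1/[S]) + 1/Vmax. The two points give (1/[S], 1/v) = (4.082, 0.7353) and (0.2874, 0.1919).
Slope = (0.7353 − 0.1919)/(4.082 − 0.2874) = 0.1432; intercept = 0.7353 − 0.1432×4.082 = 0.1508.
Vmax = 1/intercept = 6.63 μmol/min; Km = slope × Vmax = 0.1432 × 6.63 = 0.950 µM.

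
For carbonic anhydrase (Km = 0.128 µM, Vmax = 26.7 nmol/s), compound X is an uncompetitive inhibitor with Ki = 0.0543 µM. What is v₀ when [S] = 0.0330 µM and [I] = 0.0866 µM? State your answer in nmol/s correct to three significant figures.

4.12 nmol/s

With α = 1 + [I]/Ki = 1 + 0.0866/0.0543 = 2.595, the uncompetitive rate law is v = (Vmax/α)·[S] / (Km/α + [S]).
v = (26.7/2.595)×0.0330 / (0.128/2.595 + 0.0330) = 0.3396/0.08233 = 4.12 nmol/s.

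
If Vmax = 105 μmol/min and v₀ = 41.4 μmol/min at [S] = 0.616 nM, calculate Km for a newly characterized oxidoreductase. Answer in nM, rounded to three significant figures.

0.946 nM

v/Vmax = 41.4/105 = 0.3943 = [S]/(Km+[S]).
So Km + [S] = [S]/0.3943 = 1.562 nM, giving Km = 1.562 − 0.616 = 0.946 nM.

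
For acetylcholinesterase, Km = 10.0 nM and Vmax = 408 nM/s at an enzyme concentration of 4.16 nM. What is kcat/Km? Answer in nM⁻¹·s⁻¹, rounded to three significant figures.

9.81 nM⁻¹·s⁻¹

kcat = Vmax/[E]total = 408/4.16 = 98.1 s⁻¹.
kcat/Km = 98.1/10.0 = 9.81 nM⁻¹·s⁻¹.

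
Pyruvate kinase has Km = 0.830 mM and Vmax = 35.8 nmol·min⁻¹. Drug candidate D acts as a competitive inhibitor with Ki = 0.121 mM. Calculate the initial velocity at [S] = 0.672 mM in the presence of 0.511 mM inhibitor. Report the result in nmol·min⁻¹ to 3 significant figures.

α = 1 + [I]/Ki = 1 + 0.511/0.121 = 5.223.
For a competitive inhibitor, Vmax is unchanged and the apparent Km becomes α·Km: Km,app = 4.34 mM, Vmax,app = 35.8 nmol·min⁻¹.
v = Vmax,app·[S]/(Km,app + [S]) = 35.8 × 0.672/(4.34 + 0.672) = 4.80 nmol·min⁻¹.

4.80 nmol·min⁻¹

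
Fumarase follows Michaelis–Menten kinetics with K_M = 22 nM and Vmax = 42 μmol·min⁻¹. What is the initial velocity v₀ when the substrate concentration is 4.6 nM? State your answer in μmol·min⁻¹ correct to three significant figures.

7.26 μmol·min⁻¹

v = Vmax·[S]/(Km + [S]) = 42 × 4.6 / (22 + 4.6)
  = 193.2 / 26.60 = 7.26 μmol·min⁻¹.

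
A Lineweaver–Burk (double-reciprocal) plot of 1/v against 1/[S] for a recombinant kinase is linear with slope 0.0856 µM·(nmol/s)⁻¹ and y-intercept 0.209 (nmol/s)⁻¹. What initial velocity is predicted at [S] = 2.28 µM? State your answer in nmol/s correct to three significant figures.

4.06 nmol/s

The y-intercept is 1/Vmax, so Vmax = 1/0.209 = 4.78 nmol/s.
The slope is Km/Vmax, so Km = 0.0856 × 4.78 = 0.410 µM.
Then v = 4.78 × 2.28/(0.410 + 2.28) = 4.06 nmol/s.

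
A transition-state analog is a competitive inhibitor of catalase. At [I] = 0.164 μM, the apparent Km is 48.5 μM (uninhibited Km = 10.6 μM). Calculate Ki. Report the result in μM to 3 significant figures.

0.0459 μM

Competitive: Km,app = α·Km with α = 1 + [I]/Ki.
α = Km,app/Km = 48.5/10.6 = 4.575.
Ki = [I]/(α − 1) = 0.164/3.575 = 0.0459 μM.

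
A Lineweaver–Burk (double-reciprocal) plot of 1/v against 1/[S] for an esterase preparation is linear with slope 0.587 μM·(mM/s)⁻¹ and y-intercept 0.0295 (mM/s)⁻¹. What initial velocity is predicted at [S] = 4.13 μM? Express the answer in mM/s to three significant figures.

5.83 mM/s

The y-intercept is 1/Vmax, so Vmax = 1/0.0295 = 33.9 mM/s.
The slope is Km/Vmax, so Km = 0.587 × 33.9 = 19.9 μM.
Then v = 33.9 × 4.13/(19.9 + 4.13) = 5.83 mM/s.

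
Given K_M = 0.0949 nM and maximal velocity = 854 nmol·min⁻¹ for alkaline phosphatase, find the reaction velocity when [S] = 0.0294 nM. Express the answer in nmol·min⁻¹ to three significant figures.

v = Vmax·[S]/(Km + [S]) = 854 × 0.0294 / (0.0949 + 0.0294)
  = 25.11 / 0.1243 = 202 nmol·min⁻¹.

202 nmol·min⁻¹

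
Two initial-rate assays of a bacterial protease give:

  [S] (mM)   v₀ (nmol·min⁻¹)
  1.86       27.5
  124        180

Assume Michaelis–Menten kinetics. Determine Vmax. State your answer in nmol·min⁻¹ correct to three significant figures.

In reciprocal form, 1/v = (Km/Vmax)·(1/[S]) + 1/Vmax. The two points give (1/[S], 1/v) = (0.5376, 0.03636) and (0.008065, 0.005556).
Slope = (0.03636 − 0.005556)/(0.5376 − 0.008065) = 0.05818; intercept = 0.03636 − 0.05818×0.5376 = 0.005086.
Vmax = 1/intercept = 197 nmol·min⁻¹; Km = slope × Vmax = 0.05818 × 197 = 11.4 mM.

197 nmol·min⁻¹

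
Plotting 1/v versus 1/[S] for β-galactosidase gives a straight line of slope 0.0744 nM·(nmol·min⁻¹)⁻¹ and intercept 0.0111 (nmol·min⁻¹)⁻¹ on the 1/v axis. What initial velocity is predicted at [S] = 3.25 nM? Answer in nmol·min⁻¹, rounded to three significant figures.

The y-intercept is 1/Vmax, so Vmax = 1/0.0111 = 90.1 nmol·min⁻¹.
The slope is Km/Vmax, so Km = 0.0744 × 90.1 = 6.70 nM.
Then v = 90.1 × 3.25/(6.70 + 3.25) = 29.4 nmol·min⁻¹.

29.4 nmol·min⁻¹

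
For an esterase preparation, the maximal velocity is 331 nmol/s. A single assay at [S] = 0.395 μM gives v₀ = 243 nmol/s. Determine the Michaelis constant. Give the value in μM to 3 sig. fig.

0.143 μM

v/Vmax = 243/331 = 0.7341 = [S]/(Km+[S]).
So Km + [S] = [S]/0.7341 = 0.5380 μM, giving Km = 0.5380 − 0.395 = 0.143 μM.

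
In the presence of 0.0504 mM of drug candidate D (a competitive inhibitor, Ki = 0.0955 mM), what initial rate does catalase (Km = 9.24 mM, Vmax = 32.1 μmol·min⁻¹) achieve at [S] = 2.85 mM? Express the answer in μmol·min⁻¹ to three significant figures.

α = 1 + [I]/Ki = 1 + 0.0504/0.0955 = 1.528.
For a competitive inhibitor, Vmax is unchanged and the apparent Km becomes α·Km: Km,app = 14.1 mM, Vmax,app = 32.1 μmol·min⁻¹.
v = Vmax,app·[S]/(Km,app + [S]) = 32.1 × 2.85/(14.1 + 2.85) = 5.39 μmol·min⁻¹.

5.39 μmol·min⁻¹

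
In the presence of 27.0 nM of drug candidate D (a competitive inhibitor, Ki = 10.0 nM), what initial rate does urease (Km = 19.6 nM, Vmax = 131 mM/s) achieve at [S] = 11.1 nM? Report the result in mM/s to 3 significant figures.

α = 1 + [I]/Ki = 1 + 27.0/10.0 = 3.700.
For a competitive inhibitor, Vmax is unchanged and the apparent Km becomes α·Km: Km,app = 72.5 nM, Vmax,app = 131 mM/s.
v = Vmax,app·[S]/(Km,app + [S]) = 131 × 11.1/(72.5 + 11.1) = 17.4 mM/s.

17.4 mM/s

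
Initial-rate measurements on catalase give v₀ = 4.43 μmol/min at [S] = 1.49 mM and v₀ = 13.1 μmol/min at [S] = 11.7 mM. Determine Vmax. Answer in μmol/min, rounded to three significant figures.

18.3 μmol/min

In reciprocal form, 1/v = (Km/Vmax)·(1/[S]) + 1/Vmax. The two points give (1/[S], 1/v) = (0.6711, 0.2257) and (0.08547, 0.07634).
Slope = (0.2257 − 0.07634)/(0.6711 − 0.08547) = 0.2551; intercept = 0.2257 − 0.2551×0.6711 = 0.05453.
Vmax = 1/intercept = 18.3 μmol/min; Km = slope × Vmax = 0.2551 × 18.3 = 4.68 mM.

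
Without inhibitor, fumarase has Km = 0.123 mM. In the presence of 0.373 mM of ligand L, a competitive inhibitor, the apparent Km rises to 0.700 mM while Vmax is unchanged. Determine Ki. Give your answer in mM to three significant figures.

0.0795 mM

Competitive: Km,app = α·Km with α = 1 + [I]/Ki.
α = Km,app/Km = 0.700/0.123 = 5.691.
Since α = 1 + [I]/Ki, [I]/Ki = 5.691 − 1 = 4.691 and Ki = 0.373/4.691 = 0.0795 mM.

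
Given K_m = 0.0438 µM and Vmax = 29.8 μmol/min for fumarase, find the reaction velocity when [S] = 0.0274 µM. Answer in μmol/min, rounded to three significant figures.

v = Vmax·[S]/(Km + [S]) = 29.8 × 0.0274 / (0.0438 + 0.0274)
  = 0.8165 / 0.07120 = 11.5 μmol/min.

11.5 μmol/min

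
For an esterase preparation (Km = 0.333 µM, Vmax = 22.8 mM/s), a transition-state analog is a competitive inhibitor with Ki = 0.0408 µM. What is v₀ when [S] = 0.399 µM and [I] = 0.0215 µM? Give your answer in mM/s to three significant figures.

α = 1 + [I]/Ki = 1 + 0.0215/0.0408 = 1.527.
For a competitive inhibitor, Vmax is unchanged and the apparent Km becomes α·Km: Km,app = 0.508 µM, Vmax,app = 22.8 mM/s.
v = Vmax,app·[S]/(Km,app + [S]) = 22.8 × 0.399/(0.508 + 0.399) = 10.0 mM/s.

10.0 mM/s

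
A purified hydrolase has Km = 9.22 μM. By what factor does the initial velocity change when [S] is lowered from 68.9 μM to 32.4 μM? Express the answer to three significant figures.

0.883

The fractional saturations are [S]/(Km+[S]) = 68.9/78.12 = 0.8820 and 32.4/41.62 = 0.7785.
v₂/v₁ is just their ratio: 0.7785/0.8820 = 0.883.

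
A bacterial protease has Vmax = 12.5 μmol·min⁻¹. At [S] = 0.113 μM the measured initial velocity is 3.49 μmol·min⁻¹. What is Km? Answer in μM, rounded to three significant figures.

v/Vmax = 3.49/12.5 = 0.2792 = [S]/(Km+[S]).
So Km + [S] = [S]/0.2792 = 0.4047 μM, giving Km = 0.4047 − 0.113 = 0.292 μM.

0.292 μM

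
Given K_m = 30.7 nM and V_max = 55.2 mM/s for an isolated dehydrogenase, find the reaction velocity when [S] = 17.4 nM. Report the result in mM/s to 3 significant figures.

20.0 mM/s

[S]/(Km+[S]) = 17.4/48.10 = 0.3617, the fractional saturation.
v = 0.3617 × Vmax = 0.3617 × 55.2 = 20.0 mM/s.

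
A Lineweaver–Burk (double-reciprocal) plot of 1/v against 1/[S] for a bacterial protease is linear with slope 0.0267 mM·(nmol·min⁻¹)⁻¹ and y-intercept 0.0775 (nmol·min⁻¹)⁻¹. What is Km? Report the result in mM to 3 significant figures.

0.345 mM

y-intercept = 1/Vmax ⇒ Vmax = 12.9 nmol·min⁻¹; slope = Km/Vmax ⇒ Km = slope × Vmax.
Km = 0.0267 × 12.9 = 0.345 mM.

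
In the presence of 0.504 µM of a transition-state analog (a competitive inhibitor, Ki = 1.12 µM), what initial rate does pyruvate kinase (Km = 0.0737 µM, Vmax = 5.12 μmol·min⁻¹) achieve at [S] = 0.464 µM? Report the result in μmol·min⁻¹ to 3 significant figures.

With α = 1 + [I]/Ki = 1 + 0.504/1.12 = 1.450, the competitive rate law is v = Vmax[S] / (αKm + [S]).
v = 5.12×0.464 / (1.450×0.0737 + 0.464) = 2.376/0.5709 = 4.16 μmol·min⁻¹.

4.16 μmol·min⁻¹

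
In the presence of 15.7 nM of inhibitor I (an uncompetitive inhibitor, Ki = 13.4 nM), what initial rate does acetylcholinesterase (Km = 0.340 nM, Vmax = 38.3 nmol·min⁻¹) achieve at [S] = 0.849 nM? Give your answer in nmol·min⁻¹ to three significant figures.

14.9 nmol·min⁻¹

α = 1 + [I]/Ki = 1 + 15.7/13.4 = 2.172.
For an uncompetitive inhibitor, both parameters are divided by α, giving Vmax/α and Km/α: Km,app = 0.157 nM, Vmax,app = 17.6 nmol·min⁻¹.
v = Vmax,app·[S]/(Km,app + [S]) = 17.6 × 0.849/(0.157 + 0.849) = 14.9 nmol·min⁻¹.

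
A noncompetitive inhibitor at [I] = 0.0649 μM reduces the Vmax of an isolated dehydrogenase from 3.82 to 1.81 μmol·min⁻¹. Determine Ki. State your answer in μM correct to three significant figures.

Noncompetitive: Vmax,app = Vmax/α with α = 1 + [I]/Ki.
α = Vmax/Vmax,app = 3.82/1.81 = 2.110.
Since α = 1 + [I]/Ki, [I]/Ki = 2.110 − 1 = 1.110 and Ki = 0.0649/1.110 = 0.0584 μM.

0.0584 μM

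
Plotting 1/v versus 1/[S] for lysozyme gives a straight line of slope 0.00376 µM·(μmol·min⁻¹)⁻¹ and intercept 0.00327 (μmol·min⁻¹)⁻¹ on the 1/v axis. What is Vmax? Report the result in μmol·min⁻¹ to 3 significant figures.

The y-intercept of a Lineweaver–Burk plot equals 1/Vmax, so Vmax = 1/0.00327 = 306 μmol·min⁻¹.

306 μmol·min⁻¹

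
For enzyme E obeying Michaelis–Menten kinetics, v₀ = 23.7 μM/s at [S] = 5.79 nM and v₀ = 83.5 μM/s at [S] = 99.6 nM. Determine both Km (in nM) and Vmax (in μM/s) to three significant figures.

Km = 18.4 nM; Vmax = 98.9 μM/s

From v = Vmax[S]/(Km+[S]), each point gives Vmax = v(Km+[S])/[S].
Equating: 23.7(Km+5.79)/5.79 = 83.5(Km+99.6)/99.6.
4.093·Km + 23.7 = 0.8384·Km + 83.5, so (4.093 − 0.8384)·Km = 83.5 − 23.7.
Km = 59.80/3.255 = 18.4 nM; then Vmax = 23.7(18.4+5.79)/5.79 = 98.9 μM/s.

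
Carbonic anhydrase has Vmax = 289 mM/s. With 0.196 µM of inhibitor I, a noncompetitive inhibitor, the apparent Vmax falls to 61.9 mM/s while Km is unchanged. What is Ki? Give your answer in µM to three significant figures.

Noncompetitive: Vmax,app = Vmax/α with α = 1 + [I]/Ki.
α = Vmax/Vmax,app = 289/61.9 = 4.669.
Ki = [I]/(α − 1) = 0.196/3.669 = 0.0534 µM.

0.0534 µM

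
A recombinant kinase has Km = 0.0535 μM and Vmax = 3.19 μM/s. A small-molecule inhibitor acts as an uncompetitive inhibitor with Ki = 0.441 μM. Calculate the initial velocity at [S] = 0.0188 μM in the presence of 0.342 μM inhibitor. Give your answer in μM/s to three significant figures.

0.690 μM/s

α = 1 + [I]/Ki = 1 + 0.342/0.441 = 1.776.
For an uncompetitive inhibitor, both parameters are divided by α, giving Vmax/α and Km/α: Km,app = 0.0301 μM, Vmax,app = 1.80 μM/s.
v = Vmax,app·[S]/(Km,app + [S]) = 1.80 × 0.0188/(0.0301 + 0.0188) = 0.690 μM/s.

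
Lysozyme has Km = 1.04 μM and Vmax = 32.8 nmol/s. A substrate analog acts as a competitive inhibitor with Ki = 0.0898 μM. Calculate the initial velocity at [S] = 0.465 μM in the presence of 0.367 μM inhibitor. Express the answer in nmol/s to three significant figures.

With α = 1 + [I]/Ki = 1 + 0.367/0.0898 = 5.087, the competitive rate law is v = Vmax[S] / (αKm + [S]).
v = 32.8×0.465 / (5.087×1.04 + 0.465) = 15.25/5.755 = 2.65 nmol/s.

2.65 nmol/s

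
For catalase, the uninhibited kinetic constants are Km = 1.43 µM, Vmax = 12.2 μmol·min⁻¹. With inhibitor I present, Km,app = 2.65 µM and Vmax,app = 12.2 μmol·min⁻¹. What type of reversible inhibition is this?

Km increases (1.43 → 2.65 µM) while Vmax is unchanged — the hallmark of competitive inhibition.

competitive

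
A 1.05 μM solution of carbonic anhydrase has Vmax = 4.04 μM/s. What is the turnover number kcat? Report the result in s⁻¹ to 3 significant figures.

3.85 s⁻¹

kcat = Vmax/[E]total = 4.04 μM/s / 1.05 μM = 3.85 s⁻¹.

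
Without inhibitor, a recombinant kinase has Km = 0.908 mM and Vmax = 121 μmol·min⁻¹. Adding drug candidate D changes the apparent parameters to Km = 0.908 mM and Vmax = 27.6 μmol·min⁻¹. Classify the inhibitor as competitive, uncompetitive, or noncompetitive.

noncompetitive

Vmax decreases (121 → 27.6 μmol·min⁻¹) while Km is unchanged — pure noncompetitive inhibition.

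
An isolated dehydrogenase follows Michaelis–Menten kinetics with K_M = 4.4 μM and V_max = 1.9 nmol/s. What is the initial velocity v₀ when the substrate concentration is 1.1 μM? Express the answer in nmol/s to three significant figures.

0.380 nmol/s

v = Vmax·[S]/(Km + [S]) = 1.9 × 1.1 / (4.4 + 1.1)
  = 2.090 / 5.500 = 0.380 nmol/s.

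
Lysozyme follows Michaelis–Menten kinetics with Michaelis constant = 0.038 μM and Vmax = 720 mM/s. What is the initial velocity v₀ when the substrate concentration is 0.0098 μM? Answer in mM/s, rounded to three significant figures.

v = Vmax·[S]/(Km + [S]) = 720 × 0.0098 / (0.038 + 0.0098)
  = 7.056 / 0.04780 = 148 mM/s.

148 mM/s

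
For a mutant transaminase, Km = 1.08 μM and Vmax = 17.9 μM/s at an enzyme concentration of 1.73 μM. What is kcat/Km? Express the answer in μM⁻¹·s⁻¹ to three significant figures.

9.58 μM⁻¹·s⁻¹

kcat = Vmax/[E]total = 17.9/1.73 = 10.3 s⁻¹.
kcat/Km = 10.3/1.08 = 9.58 μM⁻¹·s⁻¹.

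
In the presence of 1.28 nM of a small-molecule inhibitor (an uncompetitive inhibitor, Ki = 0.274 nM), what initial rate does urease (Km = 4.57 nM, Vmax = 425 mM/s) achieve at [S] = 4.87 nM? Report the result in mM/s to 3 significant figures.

α = 1 + [I]/Ki = 1 + 1.28/0.274 = 5.672.
For an uncompetitive inhibitor, both parameters are divided by α, giving Vmax/α and Km/α: Km,app = 0.806 nM, Vmax,app = 74.9 mM/s.
v = Vmax,app·[S]/(Km,app + [S]) = 74.9 × 4.87/(0.806 + 4.87) = 64.3 mM/s.

64.3 mM/s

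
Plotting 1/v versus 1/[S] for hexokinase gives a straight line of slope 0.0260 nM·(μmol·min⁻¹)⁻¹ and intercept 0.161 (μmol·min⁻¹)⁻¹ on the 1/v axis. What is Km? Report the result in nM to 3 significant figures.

0.161 nM

y-intercept = 1/Vmax ⇒ Vmax = 6.21 μmol·min⁻¹; slope = Km/Vmax ⇒ Km = slope × Vmax.
Km = 0.0260 × 6.21 = 0.161 nM.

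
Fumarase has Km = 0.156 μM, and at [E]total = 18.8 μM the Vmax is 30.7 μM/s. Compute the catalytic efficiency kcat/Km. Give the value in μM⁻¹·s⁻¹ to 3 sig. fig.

kcat = Vmax/[E]total = 30.7/18.8 = 1.63 s⁻¹.
kcat/Km = 1.63/0.156 = 10.5 μM⁻¹·s⁻¹.

10.5 μM⁻¹·s⁻¹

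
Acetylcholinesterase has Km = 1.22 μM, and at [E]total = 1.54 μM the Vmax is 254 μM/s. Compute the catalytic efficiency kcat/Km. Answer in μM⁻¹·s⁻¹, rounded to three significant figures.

135 μM⁻¹·s⁻¹

kcat = Vmax/[E]total = 254/1.54 = 165 s⁻¹.
kcat/Km = 165/1.22 = 135 μM⁻¹·s⁻¹.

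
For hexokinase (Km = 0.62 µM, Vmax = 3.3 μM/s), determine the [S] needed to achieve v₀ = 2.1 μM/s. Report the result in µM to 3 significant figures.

1.09 µM

Rearranging v = Vmax[S]/(Km+[S]) gives [S] = Km·v/(Vmax − v).
[S] = 0.62 × 2.1 / (3.3 − 2.1) = 1.302/1.200 = 1.09 µM.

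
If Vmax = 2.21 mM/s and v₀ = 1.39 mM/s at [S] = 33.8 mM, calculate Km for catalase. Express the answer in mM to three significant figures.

v/Vmax = 1.39/2.21 = 0.6290 = [S]/(Km+[S]).
So Km + [S] = [S]/0.6290 = 53.74 mM, giving Km = 53.74 − 33.8 = 19.9 mM.

19.9 mM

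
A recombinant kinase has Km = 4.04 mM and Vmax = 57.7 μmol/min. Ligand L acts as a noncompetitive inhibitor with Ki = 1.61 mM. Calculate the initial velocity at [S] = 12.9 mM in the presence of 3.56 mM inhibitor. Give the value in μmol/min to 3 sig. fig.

13.7 μmol/min

With α = 1 + [I]/Ki = 1 + 3.56/1.61 = 3.211, the noncompetitive rate law is v = (Vmax/α)·[S] / (Km + [S]).
v = (57.7/3.211)×12.9 / (4.04 + 12.9) = 231.8/16.94 = 13.7 μmol/min.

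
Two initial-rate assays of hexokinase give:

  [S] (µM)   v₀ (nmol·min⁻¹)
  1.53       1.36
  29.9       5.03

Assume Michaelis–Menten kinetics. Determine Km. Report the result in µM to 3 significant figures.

From v = Vmax[S]/(Km+[S]), each point gives Vmax = v(Km+[S])/[S].
Equating: 1.36(Km+1.53)/1.53 = 5.03(Km+29.9)/29.9.
0.8889·Km + 1.36 = 0.1682·Km + 5.03, so (0.8889 − 0.1682)·Km = 5.03 − 1.36.
Km = 3.670/0.7207 = 5.09 µM; then Vmax = 1.36(5.09+1.53)/1.53 = 5.89 nmol·min⁻¹.

5.09 µM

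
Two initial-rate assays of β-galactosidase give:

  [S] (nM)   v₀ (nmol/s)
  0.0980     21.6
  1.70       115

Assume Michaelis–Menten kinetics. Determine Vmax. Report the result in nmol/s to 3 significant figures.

From v = Vmax[S]/(Km+[S]), each point gives Vmax = v(Km+[S])/[S].
Equating: 21.6(Km+0.0980)/0.0980 = 115(Km+1.70)/1.70.
220.4·Km + 21.6 = 67.65·Km + 115, so (220.4 − 67.65)·Km = 115 − 21.6.
Km = 93.40/152.8 = 0.611 nM; then Vmax = 21.6(0.611+0.0980)/0.0980 = 156 nmol/s.

156 nmol/s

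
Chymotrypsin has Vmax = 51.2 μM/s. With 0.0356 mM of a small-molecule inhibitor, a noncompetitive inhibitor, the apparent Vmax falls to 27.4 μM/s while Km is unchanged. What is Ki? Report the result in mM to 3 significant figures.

Noncompetitive: Vmax,app = Vmax/α with α = 1 + [I]/Ki.
α = Vmax/Vmax,app = 51.2/27.4 = 1.869.
Since α = 1 + [I]/Ki, [I]/Ki = 1.869 − 1 = 0.8686 and Ki = 0.0356/0.8686 = 0.0410 mM.

0.0410 mM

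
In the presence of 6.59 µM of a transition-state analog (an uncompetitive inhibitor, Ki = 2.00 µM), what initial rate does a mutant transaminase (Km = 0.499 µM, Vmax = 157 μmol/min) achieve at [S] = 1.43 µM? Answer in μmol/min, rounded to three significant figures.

With α = 1 + [I]/Ki = 1 + 6.59/2.00 = 4.295, the uncompetitive rate law is v = (Vmax/α)·[S] / (Km/α + [S]).
v = (157/4.295)×1.43 / (0.499/4.295 + 1.43) = 52.27/1.546 = 33.8 μmol/min.

33.8 μmol/min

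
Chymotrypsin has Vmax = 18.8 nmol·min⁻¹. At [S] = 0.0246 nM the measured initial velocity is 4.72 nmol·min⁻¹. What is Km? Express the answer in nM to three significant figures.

0.0734 nM

From v = Vmax[S]/(Km+[S]), Km = [S](Vmax − v)/v.
Km = 0.0246 × (18.8 − 4.72) / 4.72 = 0.3464/4.72 = 0.0734 nM.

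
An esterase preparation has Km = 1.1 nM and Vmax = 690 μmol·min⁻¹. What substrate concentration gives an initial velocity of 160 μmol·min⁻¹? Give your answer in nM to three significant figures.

0.332 nM

The required fractional saturation is v/Vmax = 160/690 = 0.2319.
Then [S]/(Km+[S]) = 0.2319 ⇒ [S] = 1.1 × 0.2319/(1 − 0.2319) = 0.332 nM.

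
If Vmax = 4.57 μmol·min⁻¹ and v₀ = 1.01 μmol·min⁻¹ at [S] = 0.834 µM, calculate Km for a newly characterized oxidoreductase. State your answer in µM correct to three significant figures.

From v = Vmax[S]/(Km+[S]), Km = [S](Vmax − v)/v.
Km = 0.834 × (4.57 − 1.01) / 1.01 = 2.969/1.01 = 2.94 µM.

2.94 µM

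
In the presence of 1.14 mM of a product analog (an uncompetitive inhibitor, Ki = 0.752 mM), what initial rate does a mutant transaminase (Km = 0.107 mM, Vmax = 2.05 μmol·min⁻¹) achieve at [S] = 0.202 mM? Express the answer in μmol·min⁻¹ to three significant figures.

α = 1 + [I]/Ki = 1 + 1.14/0.752 = 2.516.
For an uncompetitive inhibitor, both parameters are divided by α, giving Vmax/α and Km/α: Km,app = 0.0425 mM, Vmax,app = 0.815 μmol·min⁻¹.
v = Vmax,app·[S]/(Km,app + [S]) = 0.815 × 0.202/(0.0425 + 0.202) = 0.673 μmol·min⁻¹.

0.673 μmol·min⁻¹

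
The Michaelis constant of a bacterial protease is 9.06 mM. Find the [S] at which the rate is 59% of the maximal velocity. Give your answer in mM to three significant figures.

13.0 mM

v/Vmax = [S]/(Km+[S]) = 0.59, so [S] = Km·0.59/(1 − 0.59) = 9.06 × 1.439.
[S] = 13.0 mM.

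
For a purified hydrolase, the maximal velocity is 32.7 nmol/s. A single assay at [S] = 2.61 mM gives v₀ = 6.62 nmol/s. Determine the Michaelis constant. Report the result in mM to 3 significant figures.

10.3 mM

v/Vmax = 6.62/32.7 = 0.2024 = [S]/(Km+[S]).
So Km + [S] = [S]/0.2024 = 12.89 mM, giving Km = 12.89 − 2.61 = 10.3 mM.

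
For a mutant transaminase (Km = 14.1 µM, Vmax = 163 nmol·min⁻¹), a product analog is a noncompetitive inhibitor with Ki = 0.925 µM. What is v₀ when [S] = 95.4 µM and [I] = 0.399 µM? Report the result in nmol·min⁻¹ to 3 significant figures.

α = 1 + [I]/Ki = 1 + 0.399/0.925 = 1.431.
For a noncompetitive inhibitor, Vmax is reduced to Vmax/α while Km is unchanged: Km,app = 14.1 µM, Vmax,app = 114 nmol·min⁻¹.
v = Vmax,app·[S]/(Km,app + [S]) = 114 × 95.4/(14.1 + 95.4) = 99.2 nmol·min⁻¹.

99.2 nmol·min⁻¹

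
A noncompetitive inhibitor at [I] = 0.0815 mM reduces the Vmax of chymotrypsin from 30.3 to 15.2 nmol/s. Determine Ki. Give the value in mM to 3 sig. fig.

0.0820 mM

Noncompetitive: Vmax,app = Vmax/α with α = 1 + [I]/Ki.
α = Vmax/Vmax,app = 30.3/15.2 = 1.993.
Since α = 1 + [I]/Ki, [I]/Ki = 1.993 − 1 = 0.9934 and Ki = 0.0815/0.9934 = 0.0820 mM.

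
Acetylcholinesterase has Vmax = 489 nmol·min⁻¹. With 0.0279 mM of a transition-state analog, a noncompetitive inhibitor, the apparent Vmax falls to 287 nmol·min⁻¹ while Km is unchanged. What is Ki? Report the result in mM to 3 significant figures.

0.0396 mM

Noncompetitive: Vmax,app = Vmax/α with α = 1 + [I]/Ki.
α = Vmax/Vmax,app = 489/287 = 1.704.
Ki = [I]/(α − 1) = 0.0279/0.7038 = 0.0396 mM.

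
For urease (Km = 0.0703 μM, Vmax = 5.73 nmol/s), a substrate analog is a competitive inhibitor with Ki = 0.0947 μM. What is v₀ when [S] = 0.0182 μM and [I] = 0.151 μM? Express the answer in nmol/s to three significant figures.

With α = 1 + [I]/Ki = 1 + 0.151/0.0947 = 2.595, the competitive rate law is v = Vmax[S] / (αKm + [S]).
v = 5.73×0.0182 / (2.595×0.0703 + 0.0182) = 0.1043/0.2006 = 0.520 nmol/s.

0.520 nmol/s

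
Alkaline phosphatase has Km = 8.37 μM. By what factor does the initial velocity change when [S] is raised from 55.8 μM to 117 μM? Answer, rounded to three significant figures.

1.07

The fractional saturations are [S]/(Km+[S]) = 55.8/64.17 = 0.8696 and 117/125.4 = 0.9332.
v₂/v₁ is just their ratio: 0.9332/0.8696 = 1.07.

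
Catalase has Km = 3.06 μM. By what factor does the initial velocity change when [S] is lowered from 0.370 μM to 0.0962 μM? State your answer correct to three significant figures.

Since Vmax cancels, v₂/v₁ = [S]₂(Km+[S]₁) / [S]₁(Km+[S]₂).
= 0.0962×(3.06+0.370) / (0.370×(3.06+0.0962)) = 0.3300/1.168 = 0.283.

0.283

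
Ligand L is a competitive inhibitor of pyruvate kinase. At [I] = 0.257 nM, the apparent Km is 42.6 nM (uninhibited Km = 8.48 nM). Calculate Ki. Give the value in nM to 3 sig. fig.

Competitive: Km,app = α·Km with α = 1 + [I]/Ki.
α = Km,app/Km = 42.6/8.48 = 5.024.
Ki = [I]/(α − 1) = 0.257/4.024 = 0.0639 nM.

0.0639 nM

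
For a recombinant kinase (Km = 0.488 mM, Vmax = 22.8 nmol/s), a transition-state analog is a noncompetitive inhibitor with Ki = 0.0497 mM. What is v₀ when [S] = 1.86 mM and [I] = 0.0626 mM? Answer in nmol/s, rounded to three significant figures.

With α = 1 + [I]/Ki = 1 + 0.0626/0.0497 = 2.260, the noncompetitive rate law is v = (Vmax/α)·[S] / (Km + [S]).
v = (22.8/2.260)×1.86 / (0.488 + 1.86) = 18.77/2.348 = 7.99 nmol/s.

7.99 nmol/s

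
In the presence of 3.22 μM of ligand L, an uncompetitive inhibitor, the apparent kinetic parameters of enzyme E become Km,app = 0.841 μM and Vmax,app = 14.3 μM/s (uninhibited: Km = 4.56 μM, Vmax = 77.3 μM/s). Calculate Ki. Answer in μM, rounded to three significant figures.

0.731 μM

Uncompetitive: Vmax,app = Vmax/α (and Km,app = Km/α) with α = 1 + [I]/Ki.
α = Vmax/Vmax,app = 77.3/14.3 = 5.406.
Ki = [I]/(α − 1) = 3.22/4.406 = 0.731 μM.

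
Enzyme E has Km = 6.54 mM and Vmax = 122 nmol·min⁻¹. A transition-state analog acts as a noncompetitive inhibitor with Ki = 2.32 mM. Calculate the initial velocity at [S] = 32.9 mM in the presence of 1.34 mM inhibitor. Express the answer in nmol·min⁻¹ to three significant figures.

64.5 nmol·min⁻¹

With α = 1 + [I]/Ki = 1 + 1.34/2.32 = 1.578, the noncompetitive rate law is v = (Vmax/α)·[S] / (Km + [S]).
v = (122/1.578)×32.9 / (6.54 + 32.9) = 2544/39.44 = 64.5 nmol·min⁻¹.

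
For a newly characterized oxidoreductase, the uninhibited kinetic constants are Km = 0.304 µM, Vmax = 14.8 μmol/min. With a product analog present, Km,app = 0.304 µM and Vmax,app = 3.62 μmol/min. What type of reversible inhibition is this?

Vmax decreases (14.8 → 3.62 μmol/min) while Km is unchanged — pure noncompetitive inhibition.

noncompetitive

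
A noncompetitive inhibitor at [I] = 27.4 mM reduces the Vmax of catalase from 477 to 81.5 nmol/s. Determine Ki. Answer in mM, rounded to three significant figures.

5.65 mM

Noncompetitive: Vmax,app = Vmax/α with α = 1 + [I]/Ki.
α = Vmax/Vmax,app = 477/81.5 = 5.853.
Since α = 1 + [I]/Ki, [I]/Ki = 5.853 − 1 = 4.853 and Ki = 27.4/4.853 = 5.65 mM.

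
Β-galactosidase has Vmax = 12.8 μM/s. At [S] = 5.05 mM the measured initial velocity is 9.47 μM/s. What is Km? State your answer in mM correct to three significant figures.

1.78 mM

From v = Vmax[S]/(Km+[S]), Km = [S](Vmax − v)/v.
Km = 5.05 × (12.8 − 9.47) / 9.47 = 16.82/9.47 = 1.78 mM.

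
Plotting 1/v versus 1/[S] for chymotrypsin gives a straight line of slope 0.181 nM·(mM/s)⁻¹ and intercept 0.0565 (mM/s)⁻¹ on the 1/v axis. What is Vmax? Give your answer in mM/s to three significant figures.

17.7 mM/s

The y-intercept of a Lineweaver–Burk plot equals 1/Vmax, so Vmax = 1/0.0565 = 17.7 mM/s.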